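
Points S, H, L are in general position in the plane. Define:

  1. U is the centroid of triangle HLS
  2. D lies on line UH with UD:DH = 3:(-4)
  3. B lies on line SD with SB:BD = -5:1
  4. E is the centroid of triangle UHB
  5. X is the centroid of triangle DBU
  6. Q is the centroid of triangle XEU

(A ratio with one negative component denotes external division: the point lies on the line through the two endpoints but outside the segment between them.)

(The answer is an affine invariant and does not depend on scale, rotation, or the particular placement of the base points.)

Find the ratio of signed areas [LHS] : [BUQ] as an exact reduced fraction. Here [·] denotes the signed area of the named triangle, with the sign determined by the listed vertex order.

[LHS]:[BUQ] = 54

Set S = (0, 0), H = (1, 0), L = (0, 1); any affine frame gives the same invariant.
1. U is the centroid of triangle HLS ⇒ U = (1/3, 1/3)
2. D lies on line UH with UD:DH = 3:(-4) ⇒ D = (-5/3, 4/3)
3. B lies on line SD with SB:BD = -5:1 ⇒ B = (-25/12, 5/3)
4. E is the centroid of triangle UHB ⇒ E = (-1/4, 2/3)
5. X is the centroid of triangle DBU ⇒ X = (-41/36, 10/9)
6. Q is the centroid of triangle XEU ⇒ Q = (-19/54, 19/27)
2·[LHS] = -1, 2·[BUQ] = -1/54
[LHS]:[BUQ] = -1:-1/54 = 54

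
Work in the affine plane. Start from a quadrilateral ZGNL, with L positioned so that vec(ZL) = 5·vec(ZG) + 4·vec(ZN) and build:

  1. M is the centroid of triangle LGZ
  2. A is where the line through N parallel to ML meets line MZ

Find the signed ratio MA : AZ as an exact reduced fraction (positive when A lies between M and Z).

Choose coordinates Z = (0, 0), G = (1, 0), N = (0, 1), L = (5, 4).
1. M is the centroid of triangle LGZ ⇒ M = (2, 4/3)
2. A is where the line through N parallel to ML meets line MZ ⇒ A = (-9/2, -3)
A = M + t·(Z−M) with t = 13/4, so MA:AZ = t:(1−t) = 13/4:-9/4

MA:AZ = -13/9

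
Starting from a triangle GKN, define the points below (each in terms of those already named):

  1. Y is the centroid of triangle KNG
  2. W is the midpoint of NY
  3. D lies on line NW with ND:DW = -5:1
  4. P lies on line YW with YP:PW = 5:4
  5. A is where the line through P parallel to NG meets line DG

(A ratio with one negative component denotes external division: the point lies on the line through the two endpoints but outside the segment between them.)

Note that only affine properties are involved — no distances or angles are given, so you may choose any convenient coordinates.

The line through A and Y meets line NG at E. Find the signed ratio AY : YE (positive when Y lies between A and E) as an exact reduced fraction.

AY:YE = -5/18

Set G = (0, 0), K = (1, 0), N = (0, 1); any affine frame gives the same invariant.
1. Y is the centroid of triangle KNG ⇒ Y = (1/3, 1/3)
2. W is the midpoint of NY ⇒ W = (1/6, 2/3)
3. D lies on line NW with ND:DW = -5:1 ⇒ D = (5/24, 7/12)
4. P lies on line YW with YP:PW = 5:4 ⇒ P = (13/54, 14/27)
5. A is where the line through P parallel to NG meets line DG ⇒ A = (13/54, 91/135)
line AY meets NG at E = (0, 39/25)
Y = A + t·(E−A) with t = -5/13, so AY:YE = -5/13:18/13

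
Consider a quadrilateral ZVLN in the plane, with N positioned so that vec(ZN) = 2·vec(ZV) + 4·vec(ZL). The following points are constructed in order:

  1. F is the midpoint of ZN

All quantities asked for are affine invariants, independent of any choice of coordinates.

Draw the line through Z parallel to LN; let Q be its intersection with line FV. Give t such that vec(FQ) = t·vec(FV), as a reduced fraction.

t = 1/4

Choose coordinates Z = (0, 0), V = (1, 0), L = (0, 1), N = (2, 4).
1. F is the midpoint of ZN ⇒ F = (1, 2)
through Z parallel to LN: direction (2, 3); meets FV at Q = (1, 3/2)
Q = F + t·(V−F) with t = 1/4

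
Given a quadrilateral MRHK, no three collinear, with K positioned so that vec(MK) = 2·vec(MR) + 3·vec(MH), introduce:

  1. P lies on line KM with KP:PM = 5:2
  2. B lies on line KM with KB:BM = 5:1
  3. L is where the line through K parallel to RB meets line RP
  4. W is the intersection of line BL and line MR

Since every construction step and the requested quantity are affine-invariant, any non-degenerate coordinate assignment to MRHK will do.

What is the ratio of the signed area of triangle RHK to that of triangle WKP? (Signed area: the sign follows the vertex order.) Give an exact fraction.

Assign M = (0, 0), R = (1, 0), H = (0, 1), K = (2, 3) — the answer is frame-independent, so this choice is without loss of generality.
1. P lies on line KM with KP:PM = 5:2 ⇒ P = (4/7, 6/7)
2. B lies on line KM with KB:BM = 5:1 ⇒ B = (1/3, 1/2)
3. L is where the line through K parallel to RB meets line RP ⇒ L = (-2, 6)
4. W is the intersection of line BL and line MR ⇒ W = (6/11, 0)
2·[RHK] = -4, 2·[WKP] = 90/77
[RHK]:[WKP] = -4:90/77 = -154/45

[RHK]:[WKP] = -154/45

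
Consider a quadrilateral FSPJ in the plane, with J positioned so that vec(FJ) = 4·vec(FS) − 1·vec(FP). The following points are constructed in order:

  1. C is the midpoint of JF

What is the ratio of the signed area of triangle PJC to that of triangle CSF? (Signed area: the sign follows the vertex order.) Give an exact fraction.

[PJC]:[CSF] = -4

Work in coordinates with F = (0, 0), S = (1, 0), P = (0, 1), J = (4, -1).
1. C is the midpoint of JF ⇒ C = (2, -1/2)
2·[PJC] = -2, 2·[CSF] = 1/2
[PJC]:[CSF] = -2:1/2 = -4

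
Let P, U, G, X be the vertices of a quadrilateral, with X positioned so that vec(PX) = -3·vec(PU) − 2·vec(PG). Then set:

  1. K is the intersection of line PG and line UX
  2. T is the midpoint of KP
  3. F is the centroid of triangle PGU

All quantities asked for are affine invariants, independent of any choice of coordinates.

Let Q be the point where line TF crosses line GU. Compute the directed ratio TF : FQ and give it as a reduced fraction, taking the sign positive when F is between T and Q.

Assign P = (0, 0), U = (1, 0), G = (0, 1), X = (-3, -2) — the answer is frame-independent, so this choice is without loss of generality.
1. K is the intersection of line PG and line UX ⇒ K = (0, -1/2)
2. T is the midpoint of KP ⇒ T = (0, -1/4)
3. F is the centroid of triangle PGU ⇒ F = (1/3, 1/3)
line TF meets GU at Q = (5/11, 6/11)
F = T + t·(Q−T) with t = 11/15, so TF:FQ = 11/15:4/15

TF:FQ = 11/4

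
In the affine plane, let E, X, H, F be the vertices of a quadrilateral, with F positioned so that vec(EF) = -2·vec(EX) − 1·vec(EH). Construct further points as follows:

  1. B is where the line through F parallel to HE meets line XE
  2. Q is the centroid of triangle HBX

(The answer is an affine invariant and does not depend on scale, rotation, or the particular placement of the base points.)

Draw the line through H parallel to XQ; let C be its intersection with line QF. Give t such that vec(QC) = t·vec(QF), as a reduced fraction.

Assign E = (0, 0), X = (1, 0), H = (0, 1), F = (-2, -1) — the answer is frame-independent, so this choice is without loss of generality.
1. B is where the line through F parallel to HE meets line XE ⇒ B = (-2, 0)
2. Q is the centroid of triangle HBX ⇒ Q = (-1/3, 1/3)
through H parallel to XQ: direction (-4/3, 1/3); meets QF at C = (8/21, 19/21)
C = Q + t·(F−Q) with t = -3/7

t = -3/7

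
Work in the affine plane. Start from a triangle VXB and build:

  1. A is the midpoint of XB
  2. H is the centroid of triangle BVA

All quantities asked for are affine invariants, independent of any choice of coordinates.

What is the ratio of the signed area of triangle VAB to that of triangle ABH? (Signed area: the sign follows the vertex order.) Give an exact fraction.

Work in coordinates with V = (0, 0), X = (1, 0), B = (0, 1).
1. A is the midpoint of XB ⇒ A = (1/2, 1/2)
2. H is the centroid of triangle BVA ⇒ H = (1/6, 1/2)
2·[VAB] = 1/2, 2·[ABH] = 1/6
[VAB]:[ABH] = 1/2:1/6 = 3

[VAB]:[ABH] = 3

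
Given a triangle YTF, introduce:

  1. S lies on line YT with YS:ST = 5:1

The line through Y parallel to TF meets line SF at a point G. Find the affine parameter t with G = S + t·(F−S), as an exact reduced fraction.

t = -5

Work in coordinates with Y = (0, 0), T = (1, 0), F = (0, 1).
1. S lies on line YT with YS:ST = 5:1 ⇒ S = (5/6, 0)
through Y parallel to TF: direction (-1, 1); meets SF at G = (5, -5)
G = S + t·(F−S) with t = -5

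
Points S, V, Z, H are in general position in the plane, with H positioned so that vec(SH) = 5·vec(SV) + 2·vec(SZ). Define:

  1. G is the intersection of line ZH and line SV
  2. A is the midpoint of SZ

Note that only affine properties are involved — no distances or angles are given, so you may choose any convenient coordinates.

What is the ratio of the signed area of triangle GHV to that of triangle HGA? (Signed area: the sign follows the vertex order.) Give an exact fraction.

Work in coordinates with S = (0, 0), V = (1, 0), Z = (0, 1), H = (5, 2).
1. G is the intersection of line ZH and line SV ⇒ G = (-5, 0)
2. A is the midpoint of SZ ⇒ A = (0, 1/2)
2·[GHV] = -12, 2·[HGA] = 5
[GHV]:[HGA] = -12:5 = -12/5

[GHV]:[HGA] = -12/5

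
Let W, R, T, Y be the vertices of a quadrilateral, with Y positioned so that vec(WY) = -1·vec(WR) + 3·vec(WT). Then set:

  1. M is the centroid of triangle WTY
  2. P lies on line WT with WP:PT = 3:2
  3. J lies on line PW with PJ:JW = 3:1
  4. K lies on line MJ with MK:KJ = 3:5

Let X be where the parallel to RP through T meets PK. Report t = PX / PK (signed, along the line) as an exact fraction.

t = 192/79

Choose coordinates W = (0, 0), R = (1, 0), T = (0, 1), Y = (-1, 3).
1. M is the centroid of triangle WTY ⇒ M = (-1/3, 4/3)
2. P lies on line WT with WP:PT = 3:2 ⇒ P = (0, 3/5)
3. J lies on line PW with PJ:JW = 3:1 ⇒ J = (0, 3/20)
4. K lies on line MJ with MK:KJ = 3:5 ⇒ K = (-5/24, 427/480)
through T parallel to RP: direction (-1, 3/5); meets PK at X = (-40/79, 103/79)
X = P + t·(K−P) with t = 192/79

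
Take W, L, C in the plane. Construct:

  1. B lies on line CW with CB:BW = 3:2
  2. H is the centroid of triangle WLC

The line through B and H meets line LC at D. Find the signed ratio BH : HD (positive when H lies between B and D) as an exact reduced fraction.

BH:HD = 4/5

Assign W = (0, 0), L = (1, 0), C = (0, 1) — the answer is frame-independent, so this choice is without loss of generality.
1. B lies on line CW with CB:BW = 3:2 ⇒ B = (0, 2/5)
2. H is the centroid of triangle WLC ⇒ H = (1/3, 1/3)
line BH meets LC at D = (3/4, 1/4)
H = B + t·(D−B) with t = 4/9, so BH:HD = 4/9:5/9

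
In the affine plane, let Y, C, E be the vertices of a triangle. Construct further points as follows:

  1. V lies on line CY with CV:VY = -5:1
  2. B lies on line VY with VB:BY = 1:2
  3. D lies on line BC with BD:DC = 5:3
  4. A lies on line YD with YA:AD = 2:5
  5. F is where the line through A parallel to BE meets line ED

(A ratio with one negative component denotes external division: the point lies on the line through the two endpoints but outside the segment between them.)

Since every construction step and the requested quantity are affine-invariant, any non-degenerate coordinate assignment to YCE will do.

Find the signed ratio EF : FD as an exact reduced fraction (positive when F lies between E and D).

Choose coordinates Y = (0, 0), C = (1, 0), E = (0, 1).
1. V lies on line CY with CV:VY = -5:1 ⇒ V = (-1/4, 0)
2. B lies on line VY with VB:BY = 1:2 ⇒ B = (-1/6, 0)
3. D lies on line BC with BD:DC = 5:3 ⇒ D = (9/16, 0)
4. A lies on line YD with YA:AD = 2:5 ⇒ A = (9/56, 0)
5. F is where the line through A parallel to BE meets line ED ⇒ F = (99/392, 27/49)
F = E + t·(D−E) with t = 22/49, so EF:FD = t:(1−t) = 22/49:27/49

EF:FD = 22/27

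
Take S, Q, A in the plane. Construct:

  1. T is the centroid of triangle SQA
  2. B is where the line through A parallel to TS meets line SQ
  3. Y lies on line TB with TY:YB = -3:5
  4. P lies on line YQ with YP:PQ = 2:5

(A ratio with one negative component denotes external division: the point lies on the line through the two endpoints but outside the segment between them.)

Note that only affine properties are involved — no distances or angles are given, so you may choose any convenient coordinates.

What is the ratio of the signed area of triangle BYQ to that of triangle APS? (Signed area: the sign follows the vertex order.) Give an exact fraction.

Choose coordinates S = (0, 0), Q = (1, 0), A = (0, 1).
1. T is the centroid of triangle SQA ⇒ T = (1/3, 1/3)
2. B is where the line through A parallel to TS meets line SQ ⇒ B = (-1, 0)
3. Y lies on line TB with TY:YB = -3:5 ⇒ Y = (7/3, 5/6)
4. P lies on line YQ with YP:PQ = 2:5 ⇒ P = (41/21, 25/42)
2·[BYQ] = -5/3, 2·[APS] = -41/21
[BYQ]:[APS] = -5/3:-41/21 = 35/41

[BYQ]:[APS] = 35/41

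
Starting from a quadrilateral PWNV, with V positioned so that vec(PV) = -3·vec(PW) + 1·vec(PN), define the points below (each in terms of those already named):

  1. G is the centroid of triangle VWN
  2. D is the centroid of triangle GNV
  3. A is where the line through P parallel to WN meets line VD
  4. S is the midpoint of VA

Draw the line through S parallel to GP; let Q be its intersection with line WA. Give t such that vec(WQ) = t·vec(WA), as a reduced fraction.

t = 2

Assign P = (0, 0), W = (1, 0), N = (0, 1), V = (-3, 1) — the answer is frame-independent, so this choice is without loss of generality.
1. G is the centroid of triangle VWN ⇒ G = (-2/3, 2/3)
2. D is the centroid of triangle GNV ⇒ D = (-11/9, 8/9)
3. A is where the line through P parallel to WN meets line VD ⇒ A = (-13/15, 13/15)
4. S is the midpoint of VA ⇒ S = (-29/15, 14/15)
through S parallel to GP: direction (2/3, -2/3); meets WA at Q = (-41/15, 26/15)
Q = W + t·(A−W) with t = 2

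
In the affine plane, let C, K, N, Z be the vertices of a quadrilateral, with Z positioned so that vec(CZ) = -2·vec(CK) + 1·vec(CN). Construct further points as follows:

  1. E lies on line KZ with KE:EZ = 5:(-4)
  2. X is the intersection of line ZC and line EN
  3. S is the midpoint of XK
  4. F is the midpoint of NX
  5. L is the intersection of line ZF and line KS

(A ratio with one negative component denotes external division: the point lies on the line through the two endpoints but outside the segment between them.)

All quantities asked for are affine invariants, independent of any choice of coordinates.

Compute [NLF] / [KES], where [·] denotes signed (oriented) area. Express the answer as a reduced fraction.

[NLF]:[KES] = 2/9

Assign C = (0, 0), K = (1, 0), N = (0, 1), Z = (-2, 1) — the answer is frame-independent, so this choice is without loss of generality.
1. E lies on line KZ with KE:EZ = 5:(-4) ⇒ E = (-14, 5)
2. X is the intersection of line ZC and line EN ⇒ X = (-14/3, 7/3)
3. S is the midpoint of XK ⇒ S = (-11/6, 7/6)
4. F is the midpoint of NX ⇒ F = (-7/3, 5/3)
5. L is the intersection of line ZF and line KS ⇒ L = (-58/27, 35/27)
2·[NLF] = -20/27, 2·[KES] = -10/3
[NLF]:[KES] = -20/27:-10/3 = 2/9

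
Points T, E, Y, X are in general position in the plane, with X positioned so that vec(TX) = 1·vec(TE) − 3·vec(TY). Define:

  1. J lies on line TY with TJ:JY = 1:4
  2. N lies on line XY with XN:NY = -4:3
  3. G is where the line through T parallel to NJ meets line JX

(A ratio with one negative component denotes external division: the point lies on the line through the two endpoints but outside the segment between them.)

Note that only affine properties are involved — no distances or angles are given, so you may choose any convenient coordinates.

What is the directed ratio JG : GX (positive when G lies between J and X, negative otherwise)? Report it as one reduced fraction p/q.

Set T = (0, 0), E = (1, 0), Y = (0, 1), X = (1, -3); any affine frame gives the same invariant.
1. J lies on line TY with TJ:JY = 1:4 ⇒ J = (0, 1/5)
2. N lies on line XY with XN:NY = -4:3 ⇒ N = (-3, 13)
3. G is where the line through T parallel to NJ meets line JX ⇒ G = (-3/16, 4/5)
G = J + t·(X−J) with t = -3/16, so JG:GX = t:(1−t) = -3/16:19/16

JG:GX = -3/19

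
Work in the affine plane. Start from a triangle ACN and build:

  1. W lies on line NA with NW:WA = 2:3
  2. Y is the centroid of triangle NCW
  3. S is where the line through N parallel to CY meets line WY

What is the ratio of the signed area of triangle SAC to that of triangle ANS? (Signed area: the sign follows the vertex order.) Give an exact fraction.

Work in coordinates with A = (0, 0), C = (1, 0), N = (0, 1).
1. W lies on line NA with NW:WA = 2:3 ⇒ W = (0, 3/5)
2. Y is the centroid of triangle NCW ⇒ Y = (1/3, 8/15)
3. S is where the line through N parallel to CY meets line WY ⇒ S = (2/3, 7/15)
2·[SAC] = 7/15, 2·[ANS] = -2/3
[SAC]:[ANS] = 7/15:-2/3 = -7/10

[SAC]:[ANS] = -7/10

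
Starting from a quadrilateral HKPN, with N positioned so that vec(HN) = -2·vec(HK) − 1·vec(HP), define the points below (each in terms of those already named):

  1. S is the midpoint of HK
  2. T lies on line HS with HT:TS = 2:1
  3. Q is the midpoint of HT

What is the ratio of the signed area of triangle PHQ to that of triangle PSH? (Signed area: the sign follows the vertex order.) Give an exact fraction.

Choose coordinates H = (0, 0), K = (1, 0), P = (0, 1), N = (-2, -1).
1. S is the midpoint of HK ⇒ S = (1/2, 0)
2. T lies on line HS with HT:TS = 2:1 ⇒ T = (1/3, 0)
3. Q is the midpoint of HT ⇒ Q = (1/6, 0)
2·[PHQ] = 1/6, 2·[PSH] = -1/2
[PHQ]:[PSH] = 1/6:-1/2 = -1/3

[PHQ]:[PSH] = -1/3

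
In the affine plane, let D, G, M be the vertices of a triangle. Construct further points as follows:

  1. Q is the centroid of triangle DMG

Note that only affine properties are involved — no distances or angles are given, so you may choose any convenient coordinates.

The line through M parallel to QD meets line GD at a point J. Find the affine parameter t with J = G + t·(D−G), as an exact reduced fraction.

Work in coordinates with D = (0, 0), G = (1, 0), M = (0, 1).
1. Q is the centroid of triangle DMG ⇒ Q = (1/3, 1/3)
through M parallel to QD: direction (-1/3, -1/3); meets GD at J = (-1, 0)
J = G + t·(D−G) with t = 2

t = 2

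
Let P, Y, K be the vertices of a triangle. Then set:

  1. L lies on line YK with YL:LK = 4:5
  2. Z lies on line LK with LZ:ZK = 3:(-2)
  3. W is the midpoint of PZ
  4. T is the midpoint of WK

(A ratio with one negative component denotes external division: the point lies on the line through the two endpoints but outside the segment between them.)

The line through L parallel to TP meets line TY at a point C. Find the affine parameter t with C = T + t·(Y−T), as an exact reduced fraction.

Assign P = (0, 0), Y = (1, 0), K = (0, 1) — the answer is frame-independent, so this choice is without loss of generality.
1. L lies on line YK with YL:LK = 4:5 ⇒ L = (5/9, 4/9)
2. Z lies on line LK with LZ:ZK = 3:(-2) ⇒ Z = (-10/9, 19/9)
3. W is the midpoint of PZ ⇒ W = (-5/9, 19/18)
4. T is the midpoint of WK ⇒ T = (-5/18, 37/36)
through L parallel to TP: direction (5/18, -37/36); meets TY at C = (65/111, 1/3)
C = T + t·(Y−T) with t = 25/37

t = 25/37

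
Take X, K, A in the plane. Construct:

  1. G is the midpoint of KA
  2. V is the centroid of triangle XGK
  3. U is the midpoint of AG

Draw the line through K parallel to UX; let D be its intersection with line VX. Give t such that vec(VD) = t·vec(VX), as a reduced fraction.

Choose coordinates X = (0, 0), K = (1, 0), A = (0, 1).
1. G is the midpoint of KA ⇒ G = (1/2, 1/2)
2. V is the centroid of triangle XGK ⇒ V = (1/2, 1/6)
3. U is the midpoint of AG ⇒ U = (1/4, 3/4)
through K parallel to UX: direction (-1/4, -3/4); meets VX at D = (9/8, 3/8)
D = V + t·(X−V) with t = -5/4

t = -5/4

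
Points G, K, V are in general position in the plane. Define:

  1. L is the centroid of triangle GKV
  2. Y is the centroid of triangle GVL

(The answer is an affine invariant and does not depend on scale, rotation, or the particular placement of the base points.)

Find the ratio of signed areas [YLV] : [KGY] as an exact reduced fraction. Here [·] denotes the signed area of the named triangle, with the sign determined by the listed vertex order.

[YLV]:[KGY] = -1/4

Work in coordinates with G = (0, 0), K = (1, 0), V = (0, 1).
1. L is the centroid of triangle GKV ⇒ L = (1/3, 1/3)
2. Y is the centroid of triangle GVL ⇒ Y = (1/9, 4/9)
2·[YLV] = 1/9, 2·[KGY] = -4/9
[YLV]:[KGY] = 1/9:-4/9 = -1/4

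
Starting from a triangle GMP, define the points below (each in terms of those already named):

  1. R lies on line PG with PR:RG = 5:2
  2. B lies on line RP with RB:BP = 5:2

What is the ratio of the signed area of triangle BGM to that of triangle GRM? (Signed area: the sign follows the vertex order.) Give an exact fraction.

[BGM]:[GRM] = -39/14

Work in coordinates with G = (0, 0), M = (1, 0), P = (0, 1).
1. R lies on line PG with PR:RG = 5:2 ⇒ R = (0, 2/7)
2. B lies on line RP with RB:BP = 5:2 ⇒ B = (0, 39/49)
2·[BGM] = 39/49, 2·[GRM] = -2/7
[BGM]:[GRM] = 39/49:-2/7 = -39/14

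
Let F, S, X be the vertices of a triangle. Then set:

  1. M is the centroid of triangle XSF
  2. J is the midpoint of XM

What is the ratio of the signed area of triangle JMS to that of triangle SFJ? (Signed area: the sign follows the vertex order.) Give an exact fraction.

[JMS]:[SFJ] = -1/4

Choose coordinates F = (0, 0), S = (1, 0), X = (0, 1).
1. M is the centroid of triangle XSF ⇒ M = (1/3, 1/3)
2. J is the midpoint of XM ⇒ J = (1/6, 2/3)
2·[JMS] = 1/6, 2·[SFJ] = -2/3
[JMS]:[SFJ] = 1/6:-2/3 = -1/4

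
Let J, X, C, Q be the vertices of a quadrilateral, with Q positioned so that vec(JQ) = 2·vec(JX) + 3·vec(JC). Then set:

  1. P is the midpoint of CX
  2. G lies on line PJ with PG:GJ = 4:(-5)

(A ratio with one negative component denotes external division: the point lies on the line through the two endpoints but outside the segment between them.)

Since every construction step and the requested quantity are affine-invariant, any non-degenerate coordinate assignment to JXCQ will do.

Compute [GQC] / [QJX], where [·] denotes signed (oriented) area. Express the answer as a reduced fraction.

[GQC]:[QJX] = 2/3

Set J = (0, 0), X = (1, 0), C = (0, 1), Q = (2, 3); any affine frame gives the same invariant.
1. P is the midpoint of CX ⇒ P = (1/2, 1/2)
2. G lies on line PJ with PG:GJ = 4:(-5) ⇒ G = (5/2, 5/2)
2·[GQC] = 2, 2·[QJX] = 3
[GQC]:[QJX] = 2:3 = 2/3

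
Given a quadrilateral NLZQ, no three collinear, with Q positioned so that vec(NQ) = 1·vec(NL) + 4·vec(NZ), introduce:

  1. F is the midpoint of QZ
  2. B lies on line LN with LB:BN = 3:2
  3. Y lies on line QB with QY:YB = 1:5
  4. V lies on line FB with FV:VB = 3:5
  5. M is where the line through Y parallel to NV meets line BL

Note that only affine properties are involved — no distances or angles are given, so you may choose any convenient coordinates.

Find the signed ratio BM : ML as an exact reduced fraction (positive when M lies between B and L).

BM:ML = -73/163

Set N = (0, 0), L = (1, 0), Z = (0, 1), Q = (1, 4); any affine frame gives the same invariant.
1. F is the midpoint of QZ ⇒ F = (1/2, 5/2)
2. B lies on line LN with LB:BN = 3:2 ⇒ B = (2/5, 0)
3. Y lies on line QB with QY:YB = 1:5 ⇒ Y = (9/10, 10/3)
4. V lies on line FB with FV:VB = 3:5 ⇒ V = (37/80, 25/16)
5. M is where the line through Y parallel to NV meets line BL ⇒ M = (-13/150, 0)
M = B + t·(L−B) with t = -73/90, so BM:ML = t:(1−t) = -73/90:163/90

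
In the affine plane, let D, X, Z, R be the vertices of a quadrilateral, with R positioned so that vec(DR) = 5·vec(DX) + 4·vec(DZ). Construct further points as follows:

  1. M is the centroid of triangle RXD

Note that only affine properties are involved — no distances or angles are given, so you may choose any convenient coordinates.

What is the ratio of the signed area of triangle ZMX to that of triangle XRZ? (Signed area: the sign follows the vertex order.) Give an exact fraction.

[ZMX]:[XRZ] = -7/24

Set D = (0, 0), X = (1, 0), Z = (0, 1), R = (5, 4); any affine frame gives the same invariant.
1. M is the centroid of triangle RXD ⇒ M = (2, 4/3)
2·[ZMX] = -7/3, 2·[XRZ] = 8
[ZMX]:[XRZ] = -7/3:8 = -7/24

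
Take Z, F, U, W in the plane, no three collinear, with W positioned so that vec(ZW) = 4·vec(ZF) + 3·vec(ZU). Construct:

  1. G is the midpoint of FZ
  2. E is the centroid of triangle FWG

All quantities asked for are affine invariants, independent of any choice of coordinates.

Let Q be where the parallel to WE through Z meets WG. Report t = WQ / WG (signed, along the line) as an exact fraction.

Choose coordinates Z = (0, 0), F = (1, 0), U = (0, 1), W = (4, 3).
1. G is the midpoint of FZ ⇒ G = (1/2, 0)
2. E is the centroid of triangle FWG ⇒ E = (11/6, 1)
through Z parallel to WE: direction (-13/6, -2); meets WG at Q = (-13/2, -6)
Q = W + t·(G−W) with t = 3

t = 3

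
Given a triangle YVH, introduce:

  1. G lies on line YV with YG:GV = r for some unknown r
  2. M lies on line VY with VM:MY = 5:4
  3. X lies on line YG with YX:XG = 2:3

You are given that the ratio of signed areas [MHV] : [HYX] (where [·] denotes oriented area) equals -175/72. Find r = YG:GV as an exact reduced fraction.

Set Y = (0, 0), V = (1, 0), H = (0, 1); any affine frame gives the same invariant.
1. With YG:GV = r, write λ = r/(r+1) so G = Y + λ·(V−Y); G is affine-linear in λ
2. M lies on line VY with VM:MY = 5:4 ⇒ M = (4/9, 0)
3. X lies on line YG with YX:XG = 2:3 ⇒ X is an affine combination of earlier points and hence also affine-linear in λ
Every point depending on G is an affine combination of G and λ-independent points, so each such coordinate is linear in λ; the λ² term in each signed area is a multiple of (V−Y)×(V−Y) = 0, so 2·[MHV] and 2·[HYX] are each linear in λ. Evaluating at λ=0 and λ=1:
  2·[MHV] = -5/9,   2·[HYX] = 2/5·λ
So [MHV]:[HYX] = (-5/9) / (2/5·λ). Setting this equal to -175/72:
  -5/9 = -175/72·(2/5·λ)  ⇒  λ = 4/7
Then r = λ/(1−λ) = (4/7)/(3/7) = 4/3. Check: with r = 4/3, G = (4/7, 0) and [MHV]:[HYX] = -175/72 as required.

r = 4/3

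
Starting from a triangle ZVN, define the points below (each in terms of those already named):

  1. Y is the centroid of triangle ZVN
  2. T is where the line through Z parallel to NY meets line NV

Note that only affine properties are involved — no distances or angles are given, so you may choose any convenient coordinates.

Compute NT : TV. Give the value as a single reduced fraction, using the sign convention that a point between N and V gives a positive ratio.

Work in coordinates with Z = (0, 0), V = (1, 0), N = (0, 1).
1. Y is the centroid of triangle ZVN ⇒ Y = (1/3, 1/3)
2. T is where the line through Z parallel to NY meets line NV ⇒ T = (-1, 2)
T = N + t·(V−N) with t = -1, so NT:TV = t:(1−t) = -1:2

NT:TV = -1/2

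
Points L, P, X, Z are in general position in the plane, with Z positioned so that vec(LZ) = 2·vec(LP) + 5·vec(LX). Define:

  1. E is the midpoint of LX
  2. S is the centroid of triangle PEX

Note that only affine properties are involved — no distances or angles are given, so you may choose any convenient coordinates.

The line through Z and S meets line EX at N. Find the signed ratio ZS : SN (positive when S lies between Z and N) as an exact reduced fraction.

Work in coordinates with L = (0, 0), P = (1, 0), X = (0, 1), Z = (2, 5).
1. E is the midpoint of LX ⇒ E = (0, 1/2)
2. S is the centroid of triangle PEX ⇒ S = (1/3, 1/2)
line ZS meets EX at N = (0, -2/5)
S = Z + t·(N−Z) with t = 5/6, so ZS:SN = 5/6:1/6

ZS:SN = 5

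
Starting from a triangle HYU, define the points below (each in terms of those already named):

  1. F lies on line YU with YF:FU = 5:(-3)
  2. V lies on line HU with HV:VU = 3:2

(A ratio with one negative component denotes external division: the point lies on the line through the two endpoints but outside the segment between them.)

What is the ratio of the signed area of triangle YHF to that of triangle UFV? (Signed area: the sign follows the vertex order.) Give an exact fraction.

[YHF]:[UFV] = -25/6

Choose coordinates H = (0, 0), Y = (1, 0), U = (0, 1).
1. F lies on line YU with YF:FU = 5:(-3) ⇒ F = (-3/2, 5/2)
2. V lies on line HU with HV:VU = 3:2 ⇒ V = (0, 3/5)
2·[YHF] = -5/2, 2·[UFV] = 3/5
[YHF]:[UFV] = -5/2:3/5 = -25/6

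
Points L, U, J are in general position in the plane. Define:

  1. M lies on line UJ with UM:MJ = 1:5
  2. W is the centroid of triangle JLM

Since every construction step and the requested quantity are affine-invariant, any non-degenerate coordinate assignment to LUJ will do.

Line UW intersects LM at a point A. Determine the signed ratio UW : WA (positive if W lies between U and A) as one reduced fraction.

Choose coordinates L = (0, 0), U = (1, 0), J = (0, 1).
1. M lies on line UJ with UM:MJ = 1:5 ⇒ M = (5/6, 1/6)
2. W is the centroid of triangle JLM ⇒ W = (5/18, 7/18)
line UW meets LM at A = (35/48, 7/48)
W = U + t·(A−U) with t = 8/3, so UW:WA = 8/3:-5/3

UW:WA = -8/5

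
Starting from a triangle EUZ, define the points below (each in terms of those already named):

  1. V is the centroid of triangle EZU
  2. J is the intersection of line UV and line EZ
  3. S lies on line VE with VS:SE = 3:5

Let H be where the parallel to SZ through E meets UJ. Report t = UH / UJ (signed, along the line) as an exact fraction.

t = 38/33

Choose coordinates E = (0, 0), U = (1, 0), Z = (0, 1).
1. V is the centroid of triangle EZU ⇒ V = (1/3, 1/3)
2. J is the intersection of line UV and line EZ ⇒ J = (0, 1/2)
3. S lies on line VE with VS:SE = 3:5 ⇒ S = (5/24, 5/24)
through E parallel to SZ: direction (-5/24, 19/24); meets UJ at H = (-5/33, 19/33)
H = U + t·(J−U) with t = 38/33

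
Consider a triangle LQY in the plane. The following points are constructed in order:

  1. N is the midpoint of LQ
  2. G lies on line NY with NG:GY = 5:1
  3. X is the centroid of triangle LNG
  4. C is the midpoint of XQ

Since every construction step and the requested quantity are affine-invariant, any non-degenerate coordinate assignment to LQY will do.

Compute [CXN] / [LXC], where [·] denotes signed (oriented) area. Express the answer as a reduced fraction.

[CXN]:[LXC] = -1/2

Work in coordinates with L = (0, 0), Q = (1, 0), Y = (0, 1).
1. N is the midpoint of LQ ⇒ N = (1/2, 0)
2. G lies on line NY with NG:GY = 5:1 ⇒ G = (1/12, 5/6)
3. X is the centroid of triangle LNG ⇒ X = (7/36, 5/18)
4. C is the midpoint of XQ ⇒ C = (43/72, 5/36)
2·[CXN] = 5/72, 2·[LXC] = -5/36
[CXN]:[LXC] = 5/72:-5/36 = -1/2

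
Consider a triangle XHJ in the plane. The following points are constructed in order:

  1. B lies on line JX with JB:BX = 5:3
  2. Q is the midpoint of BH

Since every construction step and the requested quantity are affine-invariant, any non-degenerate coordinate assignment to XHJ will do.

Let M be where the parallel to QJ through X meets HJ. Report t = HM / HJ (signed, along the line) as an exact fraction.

t = 13/5

Choose coordinates X = (0, 0), H = (1, 0), J = (0, 1).
1. B lies on line JX with JB:BX = 5:3 ⇒ B = (0, 3/8)
2. Q is the midpoint of BH ⇒ Q = (1/2, 3/16)
through X parallel to QJ: direction (-1/2, 13/16); meets HJ at M = (-8/5, 13/5)
M = H + t·(J−H) with t = 13/5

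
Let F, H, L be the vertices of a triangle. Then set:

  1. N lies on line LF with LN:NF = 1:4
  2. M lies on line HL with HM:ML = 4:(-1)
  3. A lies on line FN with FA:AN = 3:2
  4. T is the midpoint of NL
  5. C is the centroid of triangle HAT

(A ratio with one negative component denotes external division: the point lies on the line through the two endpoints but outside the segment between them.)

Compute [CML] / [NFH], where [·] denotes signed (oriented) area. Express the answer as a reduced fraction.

[CML]:[NFH] = -31/360

Work in coordinates with F = (0, 0), H = (1, 0), L = (0, 1).
1. N lies on line LF with LN:NF = 1:4 ⇒ N = (0, 4/5)
2. M lies on line HL with HM:ML = 4:(-1) ⇒ M = (-1/3, 4/3)
3. A lies on line FN with FA:AN = 3:2 ⇒ A = (0, 12/25)
4. T is the midpoint of NL ⇒ T = (0, 9/10)
5. C is the centroid of triangle HAT ⇒ C = (1/3, 23/50)
2·[CML] = -31/450, 2·[NFH] = 4/5
[CML]:[NFH] = -31/450:4/5 = -31/360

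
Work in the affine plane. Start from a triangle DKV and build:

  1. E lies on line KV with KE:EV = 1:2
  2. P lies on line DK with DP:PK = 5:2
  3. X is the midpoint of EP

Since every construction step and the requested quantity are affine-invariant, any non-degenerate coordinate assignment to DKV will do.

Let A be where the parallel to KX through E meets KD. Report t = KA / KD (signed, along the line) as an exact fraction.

t = -2/7

Work in coordinates with D = (0, 0), K = (1, 0), V = (0, 1).
1. E lies on line KV with KE:EV = 1:2 ⇒ E = (2/3, 1/3)
2. P lies on line DK with DP:PK = 5:2 ⇒ P = (5/7, 0)
3. X is the midpoint of EP ⇒ X = (29/42, 1/6)
through E parallel to KX: direction (-13/42, 1/6); meets KD at A = (9/7, 0)
A = K + t·(D−K) with t = -2/7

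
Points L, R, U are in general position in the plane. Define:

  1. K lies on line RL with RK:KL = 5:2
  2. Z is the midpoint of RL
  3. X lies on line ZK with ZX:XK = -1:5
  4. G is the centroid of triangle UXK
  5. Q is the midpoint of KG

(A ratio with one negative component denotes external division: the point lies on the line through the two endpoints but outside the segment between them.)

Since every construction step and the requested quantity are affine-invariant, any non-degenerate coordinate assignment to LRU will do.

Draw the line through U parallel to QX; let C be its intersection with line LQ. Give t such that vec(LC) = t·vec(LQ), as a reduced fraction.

t = 91/31

Assign L = (0, 0), R = (1, 0), U = (0, 1) — the answer is frame-independent, so this choice is without loss of generality.
1. K lies on line RL with RK:KL = 5:2 ⇒ K = (2/7, 0)
2. Z is the midpoint of RL ⇒ Z = (1/2, 0)
3. X lies on line ZK with ZX:XK = -1:5 ⇒ X = (31/56, 0)
4. G is the centroid of triangle UXK ⇒ G = (47/168, 1/3)
5. Q is the midpoint of KG ⇒ Q = (95/336, 1/6)
through U parallel to QX: direction (13/48, -1/6); meets LQ at C = (1235/1488, 91/186)
C = L + t·(Q−L) with t = 91/31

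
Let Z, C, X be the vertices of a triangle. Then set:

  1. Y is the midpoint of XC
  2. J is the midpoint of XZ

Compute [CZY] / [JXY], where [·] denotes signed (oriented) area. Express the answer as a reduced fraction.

[CZY]:[JXY] = 2

Assign Z = (0, 0), C = (1, 0), X = (0, 1) — the answer is frame-independent, so this choice is without loss of generality.
1. Y is the midpoint of XC ⇒ Y = (1/2, 1/2)
2. J is the midpoint of XZ ⇒ J = (0, 1/2)
2·[CZY] = -1/2, 2·[JXY] = -1/4
[CZY]:[JXY] = -1/2:-1/4 = 2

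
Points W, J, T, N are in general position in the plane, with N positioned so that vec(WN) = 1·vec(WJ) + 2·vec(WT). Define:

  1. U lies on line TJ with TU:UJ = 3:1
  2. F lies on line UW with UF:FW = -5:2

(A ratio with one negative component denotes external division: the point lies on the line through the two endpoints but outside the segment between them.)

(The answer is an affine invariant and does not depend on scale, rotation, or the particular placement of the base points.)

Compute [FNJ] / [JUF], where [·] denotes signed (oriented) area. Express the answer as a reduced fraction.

[FNJ]:[JUF] = -36/5

Choose coordinates W = (0, 0), J = (1, 0), T = (0, 1), N = (1, 2).
1. U lies on line TJ with TU:UJ = 3:1 ⇒ U = (3/4, 1/4)
2. F lies on line UW with UF:FW = -5:2 ⇒ F = (-1/2, -1/6)
2·[FNJ] = -3, 2·[JUF] = 5/12
[FNJ]:[JUF] = -3:5/12 = -36/5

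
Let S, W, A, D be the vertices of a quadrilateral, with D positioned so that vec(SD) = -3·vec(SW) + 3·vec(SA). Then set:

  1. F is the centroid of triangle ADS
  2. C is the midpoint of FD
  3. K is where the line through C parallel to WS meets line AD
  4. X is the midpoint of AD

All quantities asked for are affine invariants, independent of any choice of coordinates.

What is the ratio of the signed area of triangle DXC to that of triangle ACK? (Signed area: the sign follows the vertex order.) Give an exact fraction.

[DXC]:[ACK] = 6/7

Work in coordinates with S = (0, 0), W = (1, 0), A = (0, 1), D = (-3, 3).
1. F is the centroid of triangle ADS ⇒ F = (-1, 4/3)
2. C is the midpoint of FD ⇒ C = (-2, 13/6)
3. K is where the line through C parallel to WS meets line AD ⇒ K = (-7/4, 13/6)
4. X is the midpoint of AD ⇒ X = (-3/2, 2)
2·[DXC] = -1/4, 2·[ACK] = -7/24
[DXC]:[ACK] = -1/4:-7/24 = 6/7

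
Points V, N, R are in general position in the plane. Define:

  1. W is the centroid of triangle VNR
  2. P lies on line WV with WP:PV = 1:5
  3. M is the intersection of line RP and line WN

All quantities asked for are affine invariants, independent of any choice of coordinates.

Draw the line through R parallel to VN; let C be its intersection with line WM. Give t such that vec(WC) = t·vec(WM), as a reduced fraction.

t = 14

Choose coordinates V = (0, 0), N = (1, 0), R = (0, 1).
1. W is the centroid of triangle VNR ⇒ W = (1/3, 1/3)
2. P lies on line WV with WP:PV = 1:5 ⇒ P = (5/18, 5/18)
3. M is the intersection of line RP and line WN ⇒ M = (5/21, 8/21)
through R parallel to VN: direction (1, 0); meets WM at C = (-1, 1)
C = W + t·(M−W) with t = 14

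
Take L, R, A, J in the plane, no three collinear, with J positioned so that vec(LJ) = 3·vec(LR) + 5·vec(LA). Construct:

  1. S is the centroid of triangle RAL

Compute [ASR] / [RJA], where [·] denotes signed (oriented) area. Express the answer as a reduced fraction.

[ASR]:[RJA] = 1/21

Choose coordinates L = (0, 0), R = (1, 0), A = (0, 1), J = (3, 5).
1. S is the centroid of triangle RAL ⇒ S = (1/3, 1/3)
2·[ASR] = 1/3, 2·[RJA] = 7
[ASR]:[RJA] = 1/3:7 = 1/21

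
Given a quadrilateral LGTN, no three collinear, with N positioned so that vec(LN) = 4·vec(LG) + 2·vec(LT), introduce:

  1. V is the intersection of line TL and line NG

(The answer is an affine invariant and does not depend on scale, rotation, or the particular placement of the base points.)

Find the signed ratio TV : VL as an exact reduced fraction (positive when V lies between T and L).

TV:VL = -5/2

Assign L = (0, 0), G = (1, 0), T = (0, 1), N = (4, 2) — the answer is frame-independent, so this choice is without loss of generality.
1. V is the intersection of line TL and line NG ⇒ V = (0, -2/3)
V = T + t·(L−T) with t = 5/3, so TV:VL = t:(1−t) = 5/3:-2/3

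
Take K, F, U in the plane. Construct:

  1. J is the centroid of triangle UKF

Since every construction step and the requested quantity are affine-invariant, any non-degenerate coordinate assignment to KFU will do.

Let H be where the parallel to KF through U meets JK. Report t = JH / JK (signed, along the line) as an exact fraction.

Work in coordinates with K = (0, 0), F = (1, 0), U = (0, 1).
1. J is the centroid of triangle UKF ⇒ J = (1/3, 1/3)
through U parallel to KF: direction (1, 0); meets JK at H = (1, 1)
H = J + t·(K−J) with t = -2

t = -2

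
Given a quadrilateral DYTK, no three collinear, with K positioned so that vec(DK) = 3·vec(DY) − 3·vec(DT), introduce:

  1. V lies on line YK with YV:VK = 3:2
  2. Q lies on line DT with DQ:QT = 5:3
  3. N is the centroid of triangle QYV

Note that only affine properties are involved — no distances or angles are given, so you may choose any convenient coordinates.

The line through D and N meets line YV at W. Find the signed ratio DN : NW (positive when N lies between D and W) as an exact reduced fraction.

Choose coordinates D = (0, 0), Y = (1, 0), T = (0, 1), K = (3, -3).
1. V lies on line YK with YV:VK = 3:2 ⇒ V = (11/5, -9/5)
2. Q lies on line DT with DQ:QT = 5:3 ⇒ Q = (0, 5/8)
3. N is the centroid of triangle QYV ⇒ N = (16/15, -47/120)
line DN meets YV at W = (192/145, -141/290)
N = D + t·(W−D) with t = 29/36, so DN:NW = 29/36:7/36

DN:NW = 29/7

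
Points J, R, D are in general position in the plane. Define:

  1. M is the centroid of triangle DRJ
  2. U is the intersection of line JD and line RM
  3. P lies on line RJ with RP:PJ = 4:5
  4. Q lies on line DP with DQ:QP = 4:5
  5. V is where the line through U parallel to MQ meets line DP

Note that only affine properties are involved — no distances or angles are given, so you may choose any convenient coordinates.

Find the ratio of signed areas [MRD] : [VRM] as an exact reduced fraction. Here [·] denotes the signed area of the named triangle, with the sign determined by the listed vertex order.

Assign J = (0, 0), R = (1, 0), D = (0, 1) — the answer is frame-independent, so this choice is without loss of generality.
1. M is the centroid of triangle DRJ ⇒ M = (1/3, 1/3)
2. U is the intersection of line JD and line RM ⇒ U = (0, 1/2)
3. P lies on line RJ with RP:PJ = 4:5 ⇒ P = (5/9, 0)
4. Q lies on line DP with DQ:QP = 4:5 ⇒ Q = (20/81, 5/9)
5. V is where the line through U parallel to MQ meets line DP ⇒ V = (-35/54, 13/6)
2·[MRD] = 1/3, 2·[VRM] = -145/162
[MRD]:[VRM] = 1/3:-145/162 = -54/145

[MRD]:[VRM] = -54/145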